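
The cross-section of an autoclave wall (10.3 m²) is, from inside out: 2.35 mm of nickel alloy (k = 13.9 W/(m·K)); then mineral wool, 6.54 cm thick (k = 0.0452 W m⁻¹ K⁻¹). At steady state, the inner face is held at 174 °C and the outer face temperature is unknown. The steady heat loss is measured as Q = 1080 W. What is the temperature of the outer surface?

Series resistances:
  R_nickel alloy = L/(kA) = 0.00235/(13.9·10.3) = 1.641×10^-5 K/W
  R_mineral wool = L/(kA) = 0.0654/(0.0452·10.3) = 0.1405 K/W
ΣR = 0.1405 K/W
ΔT = Q·ΣR = 1080 × 0.1405 = 151.7 K
Heat flows outward, so T_out = T_in − ΔT = 174 − 151.7 = 22.3 °C

T_out = 22.3 °C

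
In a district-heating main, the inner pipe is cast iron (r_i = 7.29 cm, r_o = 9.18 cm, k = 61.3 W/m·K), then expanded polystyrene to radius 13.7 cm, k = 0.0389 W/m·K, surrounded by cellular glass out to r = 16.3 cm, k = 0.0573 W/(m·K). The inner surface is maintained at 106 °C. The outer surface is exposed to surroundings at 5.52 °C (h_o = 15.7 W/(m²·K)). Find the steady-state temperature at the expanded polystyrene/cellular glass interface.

Series thermal resistances, inner to outer:
  R'_cast iron = ln(0.0918/0.0729)/(2πk) = 0.2305/(2π·61.3) = 5.985×10^-4 m·K/W
  R'_expanded polystyrene = ln(0.137/0.0918)/(2πk) = 0.4004/(2π·0.0389) = 1.638 m·K/W
  R'_cellular glass = ln(0.163/0.137)/(2πk) = 0.1738/(2π·0.0573) = 0.4827 m·K/W
  R'_conv,out = 1/(2πr h) = 1/(2π·0.163·15.7) = 0.06219 m·K/W
ΣR = 5.985×10^-4 + 1.638 + 0.4827 + 0.06219 = 2.183 m·K/W
Q' = ΔT/ΣR = (106 °C − 5.52 °C)/2.183 = 46.03 W/m
From the inner boundary to the expanded polystyrene/cellular glass interface, ΣR_partial = 1.639 m·K/W.
T_interface = T_in − Q'·ΣR_partial = 106 °C − (46.03)(1.639) = 30.6 °C

T = 30.6 °C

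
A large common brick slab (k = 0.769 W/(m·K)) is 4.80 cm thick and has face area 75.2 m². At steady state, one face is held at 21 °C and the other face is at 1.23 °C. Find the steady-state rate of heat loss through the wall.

Q = kA·ΔT/L = 0.769 × 75.2 × |21 °C − 1.23 °C| / 0.0480 = 23800 W

Q = 23.8 kW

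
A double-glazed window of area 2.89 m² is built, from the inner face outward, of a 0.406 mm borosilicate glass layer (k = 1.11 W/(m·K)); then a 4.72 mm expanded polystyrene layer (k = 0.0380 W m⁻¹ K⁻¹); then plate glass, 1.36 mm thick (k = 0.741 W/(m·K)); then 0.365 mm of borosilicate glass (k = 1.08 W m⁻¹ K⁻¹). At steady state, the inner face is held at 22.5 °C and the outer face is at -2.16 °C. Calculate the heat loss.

Series thermal resistances, inner to outer:
  R_borosilicate glass = L/(kA) = 4.06×10^-4/(1.11·2.89) = 1.266×10^-4 K/W
  R_expanded polystyrene = L/(kA) = 0.00472/(0.0380·2.89) = 0.04298 K/W
  R_plate glass = L/(kA) = 0.00136/(0.741·2.89) = 6.351×10^-4 K/W
  R_borosilicate glass = L/(kA) = 3.65×10^-4/(1.08·2.89) = 1.169×10^-4 K/W
ΣR = 1.266×10^-4 + 0.04298 + 6.351×10^-4 + 1.169×10^-4 = 0.04386 K/W
Q = ΔT/ΣR = (22.5 °C − -2.16 °C)/0.04386 = 562 W

Q = 562 W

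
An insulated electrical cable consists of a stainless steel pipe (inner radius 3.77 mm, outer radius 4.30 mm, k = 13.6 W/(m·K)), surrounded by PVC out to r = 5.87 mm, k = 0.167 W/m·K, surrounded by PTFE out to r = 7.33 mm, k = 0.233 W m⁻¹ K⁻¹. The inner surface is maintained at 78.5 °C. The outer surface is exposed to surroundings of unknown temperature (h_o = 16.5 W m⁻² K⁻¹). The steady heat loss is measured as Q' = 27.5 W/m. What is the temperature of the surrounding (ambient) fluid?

T_out = 29.9 °C

Series resistances:
  R'_stainless steel = ln(0.00430/0.00377)/(2πk) = 0.1315/(2π·13.6) = 0.001539 m·K/W
  R'_PVC = ln(0.00587/0.00430)/(2πk) = 0.3112/(2π·0.167) = 0.2966 m·K/W
  R'_PTFE = ln(0.00733/0.00587)/(2πk) = 0.2221/(2π·0.233) = 0.1517 m·K/W
  R'_conv,out = 1/(2πr h) = 1/(2π·0.00733·16.5) = 1.316 m·K/W
ΣR = 1.766 m·K/W
ΔT = Q'·ΣR = 27.5 × 1.766 = 48.56 K
Heat flows outward, so T_out = T_in − ΔT = 78.5 − 48.56 = 29.9 °C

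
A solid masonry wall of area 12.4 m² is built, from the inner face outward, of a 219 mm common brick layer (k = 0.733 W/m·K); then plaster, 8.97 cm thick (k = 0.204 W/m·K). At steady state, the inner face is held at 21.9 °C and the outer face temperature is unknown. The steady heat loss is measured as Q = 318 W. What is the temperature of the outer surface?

Series resistances:
  R_common brick = L/(kA) = 0.219/(0.733·12.4) = 0.02409 K/W
  R_plaster = L/(kA) = 0.0897/(0.204·12.4) = 0.03546 K/W
ΣR = 0.05955 K/W
ΔT = Q·ΣR = 318 × 0.05955 = 18.94 K
Heat flows outward, so T_out = T_in − ΔT = 21.9 − 18.94 = 2.96 °C

T_out = 2.96 °C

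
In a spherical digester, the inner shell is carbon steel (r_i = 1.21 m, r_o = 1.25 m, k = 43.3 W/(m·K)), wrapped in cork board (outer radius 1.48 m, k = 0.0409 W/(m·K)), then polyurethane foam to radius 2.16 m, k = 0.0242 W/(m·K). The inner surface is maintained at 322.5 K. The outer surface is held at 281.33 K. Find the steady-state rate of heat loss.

Resistance network (inner→outer):
  R_carbon steel = (1/1.21 − 1/1.25)/(4πk) = 0.02645/(4π·43.3) = 4.860×10^-5 K/W
  R_cork board = (1/1.25 − 1/1.48)/(4πk) = 0.1243/(4π·0.0409) = 0.2419 K/W
  R_polyurethane foam = (1/1.48 − 1/2.16)/(4πk) = 0.2127/(4π·0.0242) = 0.6995 K/W
ΣR = 4.860×10^-5 + 0.2419 + 0.6995 = 0.9414 K/W
Q = ΔT/ΣR = (322.5 K − 281.33 K)/0.9414 = 43.7 W

Q = 43.7 W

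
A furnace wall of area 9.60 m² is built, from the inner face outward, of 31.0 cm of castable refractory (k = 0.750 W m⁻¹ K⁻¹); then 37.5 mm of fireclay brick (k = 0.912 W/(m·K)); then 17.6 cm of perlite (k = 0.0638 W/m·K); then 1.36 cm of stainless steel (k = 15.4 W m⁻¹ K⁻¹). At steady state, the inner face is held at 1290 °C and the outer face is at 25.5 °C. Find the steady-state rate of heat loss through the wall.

Q = 3.78 kW

Treat each layer as a resistance in series:
  R_castable refractory = L/(kA) = 0.310/(0.750·9.60) = 0.04306 K/W
  R_fireclay brick = L/(kA) = 0.0375/(0.912·9.60) = 0.004283 K/W
  R_perlite = L/(kA) = 0.176/(0.0638·9.60) = 0.2874 K/W
  R_stainless steel = L/(kA) = 0.0136/(15.4·9.60) = 9.199×10^-5 K/W
ΣR = 0.04306 + 0.004283 + 0.2874 + 9.199×10^-5 = 0.3348 K/W
Q = ΔT/ΣR = (1290 °C − 25.5 °C)/0.3348 = 3780 W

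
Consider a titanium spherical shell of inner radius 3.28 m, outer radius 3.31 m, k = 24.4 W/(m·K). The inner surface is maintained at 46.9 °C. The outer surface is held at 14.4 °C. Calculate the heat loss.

Q = 3.61×10^6 W

Q = 4πk·ΔT/(1/r₁ − 1/r₂) = 4π × 24.4 × 32.5 / (1/3.28 − 1/3.31) = 3.61×10^6 W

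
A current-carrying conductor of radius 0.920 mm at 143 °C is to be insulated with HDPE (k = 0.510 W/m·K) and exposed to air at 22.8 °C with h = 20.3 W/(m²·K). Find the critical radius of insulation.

For a cylinder, r_cr = k_ins/h = 0.510/20.3 = 0.0251 m = 2.51 cm

r_cr = 2.51 cm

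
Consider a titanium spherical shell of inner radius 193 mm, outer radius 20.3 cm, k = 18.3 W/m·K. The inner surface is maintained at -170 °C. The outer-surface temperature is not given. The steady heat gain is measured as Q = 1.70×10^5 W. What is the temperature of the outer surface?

T_out = 18.7 °C

Series resistances:
  R_titanium = (1/0.193 − 1/0.203)/(4πk) = 0.2552/(4π·18.3) = 0.001110 K/W
ΣR = 0.001110 K/W
ΔT = Q·ΣR = 1.70×10^5 × 0.001110 = 188.7 K
Heat flows inward, so T_out = T_in + ΔT = -170 + 188.7 = 18.7 °C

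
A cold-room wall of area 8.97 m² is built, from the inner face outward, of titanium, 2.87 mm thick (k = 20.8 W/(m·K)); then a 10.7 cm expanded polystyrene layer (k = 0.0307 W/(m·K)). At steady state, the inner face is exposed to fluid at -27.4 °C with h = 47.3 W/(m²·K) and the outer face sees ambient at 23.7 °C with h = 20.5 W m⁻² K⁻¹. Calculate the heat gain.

Resistance network (inner→outer):
  R_conv,in = 1/(hA) = 1/(47.3·8.97) = 0.002357 K/W
  R_titanium = L/(kA) = 0.00287/(20.8·8.97) = 1.538×10^-5 K/W
  R_expanded polystyrene = L/(kA) = 0.107/(0.0307·8.97) = 0.3886 K/W
  R_conv,out = 1/(hA) = 1/(20.5·8.97) = 0.005438 K/W
ΣR = 0.002357 + 1.538×10^-5 + 0.3886 + 0.005438 = 0.3964 K/W
Q = ΔT/ΣR = (-27.4 °C − 23.7 °C)/0.3964 = -129 W
(Negative Q ⇒ heat flows inward; heat gain = 129 W.)

Q = 129 W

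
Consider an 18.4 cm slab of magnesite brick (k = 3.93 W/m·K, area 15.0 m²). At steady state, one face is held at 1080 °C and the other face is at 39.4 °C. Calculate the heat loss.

Q = 333 kW

Q = kA·ΔT/L = 3.93 × 15.0 × |1080 °C − 39.4 °C| / 0.184 = 3.33×10^5 W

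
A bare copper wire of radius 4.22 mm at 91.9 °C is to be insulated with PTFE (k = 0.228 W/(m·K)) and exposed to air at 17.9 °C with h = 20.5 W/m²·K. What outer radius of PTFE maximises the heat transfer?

For a cylinder, r_cr = k_ins/h = 0.228/20.5 = 0.0111 m = 1.11 cm

r_cr = 1.11 cm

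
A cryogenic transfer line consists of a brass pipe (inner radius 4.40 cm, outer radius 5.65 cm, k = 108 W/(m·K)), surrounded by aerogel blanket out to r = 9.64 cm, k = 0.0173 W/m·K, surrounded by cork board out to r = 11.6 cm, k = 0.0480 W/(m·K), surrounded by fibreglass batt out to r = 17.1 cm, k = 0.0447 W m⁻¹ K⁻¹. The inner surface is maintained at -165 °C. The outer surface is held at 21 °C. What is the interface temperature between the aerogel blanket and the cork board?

T = -32.7 °C

Series thermal resistances, inner to outer:
  R'_brass = ln(0.0565/0.0440)/(2πk) = 0.2501/(2π·108) = 3.685×10^-4 m·K/W
  R'_aerogel blanket = ln(0.0964/0.0565)/(2πk) = 0.5343/(2π·0.0173) = 4.915 m·K/W
  R'_cork board = ln(0.116/0.0964)/(2πk) = 0.1851/(2π·0.0480) = 0.6137 m·K/W
  R'_fibreglass batt = ln(0.171/0.116)/(2πk) = 0.3881/(2π·0.0447) = 1.382 m·K/W
ΣR = 3.685×10^-4 + 4.915 + 0.6137 + 1.382 = 6.911 m·K/W
Q' = ΔT/ΣR = (-165 °C − 21 °C)/6.911 = -26.91 W/m
From the inner boundary to the aerogel blanket/cork board interface, ΣR_partial = 4.915 m·K/W.
T_interface = T_in − Q'·ΣR_partial = -165 °C − (-26.91)(4.915) = -32.7 °C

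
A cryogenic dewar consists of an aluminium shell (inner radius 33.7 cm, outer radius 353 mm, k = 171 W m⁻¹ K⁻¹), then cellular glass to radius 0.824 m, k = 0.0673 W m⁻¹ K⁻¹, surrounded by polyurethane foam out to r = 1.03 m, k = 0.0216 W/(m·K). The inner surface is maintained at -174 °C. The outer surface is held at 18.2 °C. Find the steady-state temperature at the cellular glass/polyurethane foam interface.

Series thermal resistances, inner to outer:
  R_aluminium = (1/0.337 − 1/0.353)/(4πk) = 0.1345/(4π·171) = 6.259×10^-5 K/W
  R_cellular glass = (1/0.353 − 1/0.824)/(4πk) = 1.619/(4π·0.0673) = 1.915 K/W
  R_polyurethane foam = (1/0.824 − 1/1.03)/(4πk) = 0.2427/(4π·0.0216) = 0.8942 K/W
ΣR = 6.259×10^-5 + 1.915 + 0.8942 = 2.809 K/W
Q = ΔT/ΣR = (-174 °C − 18.2 °C)/2.809 = -68.42 W
From the inner boundary to the cellular glass/polyurethane foam interface, ΣR_partial = 1.915 K/W.
T_interface = T_in − Q·ΣR_partial = -174 °C − (-68.42)(1.915) = -43.0 °C

T = -43.0 °C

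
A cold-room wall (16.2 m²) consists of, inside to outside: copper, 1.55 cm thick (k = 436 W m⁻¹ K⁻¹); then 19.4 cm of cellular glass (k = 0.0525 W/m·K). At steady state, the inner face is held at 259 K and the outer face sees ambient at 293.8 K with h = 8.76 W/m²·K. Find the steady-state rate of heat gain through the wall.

Treat each layer as a resistance in series:
  R_copper = L/(kA) = 0.0155/(436·16.2) = 2.194×10^-6 K/W
  R_cellular glass = L/(kA) = 0.194/(0.0525·16.2) = 0.2281 K/W
  R_conv,out = 1/(hA) = 1/(8.76·16.2) = 0.007047 K/W
ΣR = 2.194×10^-6 + 0.2281 + 0.007047 = 0.2351 K/W
Q = ΔT/ΣR = (259 K − 293.8 K)/0.2351 = -148 W
(Negative Q ⇒ heat flows inward; heat gain = 148 W.)

Q = 148 W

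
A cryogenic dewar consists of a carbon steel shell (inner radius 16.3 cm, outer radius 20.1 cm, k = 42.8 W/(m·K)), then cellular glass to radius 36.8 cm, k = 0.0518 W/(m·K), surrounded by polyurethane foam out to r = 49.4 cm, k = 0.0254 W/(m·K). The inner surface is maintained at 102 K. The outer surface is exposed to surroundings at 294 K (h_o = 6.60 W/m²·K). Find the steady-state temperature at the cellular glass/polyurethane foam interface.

T = 219.1 K

Treat each layer as a resistance in series:
  R_carbon steel = (1/0.163 − 1/0.201)/(4πk) = 1.160/(4π·42.8) = 0.002156 K/W
  R_cellular glass = (1/0.201 − 1/0.368)/(4πk) = 2.258/(4π·0.0518) = 3.468 K/W
  R_polyurethane foam = (1/0.368 − 1/0.494)/(4πk) = 0.6931/(4π·0.0254) = 2.171 K/W
  R_conv,out = 1/(4πr²h) = 1/(4π·0.494²·6.60) = 0.04941 K/W
ΣR = 0.002156 + 3.468 + 2.171 + 0.04941 = 5.691 K/W
Q = ΔT/ΣR = (102 K − 294 K)/5.691 = -33.74 W
From the inner boundary to the cellular glass/polyurethane foam interface, ΣR_partial = 3.470 K/W.
T_interface = T_in − Q·ΣR_partial = 102 K − (-33.74)(3.470) = 219.1 K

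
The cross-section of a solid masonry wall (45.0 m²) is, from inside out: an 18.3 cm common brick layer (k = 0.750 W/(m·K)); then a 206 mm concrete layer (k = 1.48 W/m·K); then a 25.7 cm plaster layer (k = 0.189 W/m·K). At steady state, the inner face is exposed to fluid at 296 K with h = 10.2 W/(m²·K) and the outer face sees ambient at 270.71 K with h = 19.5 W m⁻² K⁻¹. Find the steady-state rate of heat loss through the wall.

Q = 601 W

Resistance network (inner→outer):
  R_conv,in = 1/(hA) = 1/(10.2·45.0) = 0.002179 K/W
  R_common brick = L/(kA) = 0.183/(0.750·45.0) = 0.005422 K/W
  R_concrete = L/(kA) = 0.206/(1.48·45.0) = 0.003093 K/W
  R_plaster = L/(kA) = 0.257/(0.189·45.0) = 0.03022 K/W
  R_conv,out = 1/(hA) = 1/(19.5·45.0) = 0.001140 K/W
ΣR = 0.002179 + 0.005422 + 0.003093 + 0.03022 + 0.001140 = 0.04205 K/W
Q = ΔT/ΣR = (296 K − 270.71 K)/0.04205 = 601 W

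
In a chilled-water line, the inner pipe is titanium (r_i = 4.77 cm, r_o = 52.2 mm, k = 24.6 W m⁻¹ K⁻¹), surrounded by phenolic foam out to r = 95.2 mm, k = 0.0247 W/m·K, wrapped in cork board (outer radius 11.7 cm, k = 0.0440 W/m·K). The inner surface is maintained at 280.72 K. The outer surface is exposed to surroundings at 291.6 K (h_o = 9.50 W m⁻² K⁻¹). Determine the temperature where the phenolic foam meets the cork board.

T = 289.6 K

Series thermal resistances, inner to outer:
  R'_titanium = ln(0.0522/0.0477)/(2πk) = 0.09015/(2π·24.6) = 5.833×10^-4 m·K/W
  R'_phenolic foam = ln(0.0952/0.0522)/(2πk) = 0.6009/(2π·0.0247) = 3.872 m·K/W
  R'_cork board = ln(0.117/0.0952)/(2πk) = 0.2062/(2π·0.0440) = 0.7458 m·K/W
  R'_conv,out = 1/(2πr h) = 1/(2π·0.117·9.50) = 0.1432 m·K/W
ΣR = 5.833×10^-4 + 3.872 + 0.7458 + 0.1432 = 4.762 m·K/W
Q' = ΔT/ΣR = (280.72 K − 291.6 K)/4.762 = -2.285 W/m
From the inner boundary to the phenolic foam/cork board interface, ΣR_partial = 3.873 m·K/W.
T_interface = T_in − Q'·ΣR_partial = 280.72 K − (-2.285)(3.873) = 289.6 K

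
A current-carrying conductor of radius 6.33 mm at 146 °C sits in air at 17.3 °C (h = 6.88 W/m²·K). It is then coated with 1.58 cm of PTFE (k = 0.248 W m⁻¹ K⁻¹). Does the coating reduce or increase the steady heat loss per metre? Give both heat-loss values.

increases: 35.2 → 69.6 W/m

Critical radius for a cylinder: r_cr = k/h = 0.0360 m = 3.60 cm.
Outer radius after coating: r₂ = 0.00633 + 0.0158 = 0.02213 m.
Since r₁ < r_cr and r₂ ≤ r_cr, the coating moves toward the maximum at r_cr — heat loss rises.
Bare: R = 1/(2πr₁h) = 3.655 m·K/W; Q = 128.7/3.655 = 35.2 W/m.
Coated: R = R_cond + R_conv = 1.849 m·K/W; Q = 128.7/1.849 = 69.6 W/m.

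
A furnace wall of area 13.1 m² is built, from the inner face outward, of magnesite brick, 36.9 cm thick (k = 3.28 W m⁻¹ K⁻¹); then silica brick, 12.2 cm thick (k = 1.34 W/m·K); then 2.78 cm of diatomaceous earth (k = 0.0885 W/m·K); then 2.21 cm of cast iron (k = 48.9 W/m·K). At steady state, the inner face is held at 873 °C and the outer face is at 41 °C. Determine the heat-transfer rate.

Series thermal resistances, inner to outer:
  R_magnesite brick = L/(kA) = 0.369/(3.28·13.1) = 0.008588 K/W
  R_silica brick = L/(kA) = 0.122/(1.34·13.1) = 0.006950 K/W
  R_diatomaceous earth = L/(kA) = 0.0278/(0.0885·13.1) = 0.02398 K/W
  R_cast iron = L/(kA) = 0.0221/(48.9·13.1) = 3.450×10^-5 K/W
ΣR = 0.008588 + 0.006950 + 0.02398 + 3.450×10^-5 = 0.03955 K/W
Q = ΔT/ΣR = (873 °C − 41 °C)/0.03955 = 21000 W

Q = 21.0 kW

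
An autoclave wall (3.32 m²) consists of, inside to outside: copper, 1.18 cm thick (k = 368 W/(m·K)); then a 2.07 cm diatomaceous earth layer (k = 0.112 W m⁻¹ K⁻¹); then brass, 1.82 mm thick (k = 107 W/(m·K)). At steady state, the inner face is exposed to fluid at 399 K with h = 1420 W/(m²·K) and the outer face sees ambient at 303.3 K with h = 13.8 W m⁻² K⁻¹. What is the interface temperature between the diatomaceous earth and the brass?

T = 330.2 K

Series thermal resistances, inner to outer:
  R_conv,in = 1/(hA) = 1/(1420·3.32) = 2.121×10^-4 K/W
  R_copper = L/(kA) = 0.0118/(368·3.32) = 9.658×10^-6 K/W
  R_diatomaceous earth = L/(kA) = 0.0207/(0.112·3.32) = 0.05567 K/W
  R_brass = L/(kA) = 0.00182/(107·3.32) = 5.123×10^-6 K/W
  R_conv,out = 1/(hA) = 1/(13.8·3.32) = 0.02183 K/W
ΣR = 2.121×10^-4 + 9.658×10^-6 + 0.05567 + 5.123×10^-6 + 0.02183 = 0.07773 K/W
Q = ΔT/ΣR = (399 K − 303.3 K)/0.07773 = 1231 W
From the inner boundary to the diatomaceous earth/brass interface, ΣR_partial = 0.05589 K/W.
T_interface = T_in − Q·ΣR_partial = 399 K − (1231)(0.05589) = 330.2 K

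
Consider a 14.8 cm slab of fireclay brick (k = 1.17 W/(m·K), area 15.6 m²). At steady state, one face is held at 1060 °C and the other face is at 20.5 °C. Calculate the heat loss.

Q = kA·ΔT/L = 1.17 × 15.6 × |1060 °C − 20.5 °C| / 0.148 = 1.28×10^5 W

Q = 1.28×10^5 W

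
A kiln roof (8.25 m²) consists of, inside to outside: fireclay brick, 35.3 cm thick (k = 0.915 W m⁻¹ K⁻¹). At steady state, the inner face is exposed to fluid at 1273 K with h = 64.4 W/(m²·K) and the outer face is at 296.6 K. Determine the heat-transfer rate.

Resistance network (inner→outer):
  R_conv,in = 1/(hA) = 1/(64.4·8.25) = 0.001882 K/W
  R_fireclay brick = L/(kA) = 0.353/(0.915·8.25) = 0.04676 K/W
ΣR = 0.001882 + 0.04676 = 0.04864 K/W
Q = ΔT/ΣR = (1273 K − 296.6 K)/0.04864 = 20100 W

Q = 20.1 kW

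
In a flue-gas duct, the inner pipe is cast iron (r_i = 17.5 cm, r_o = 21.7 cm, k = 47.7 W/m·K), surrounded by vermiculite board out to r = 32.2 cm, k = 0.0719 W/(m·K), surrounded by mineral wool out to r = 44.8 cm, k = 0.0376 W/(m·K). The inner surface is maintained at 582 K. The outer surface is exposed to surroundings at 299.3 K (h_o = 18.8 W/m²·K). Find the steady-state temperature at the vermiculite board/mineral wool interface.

Resistance network (inner→outer):
  R'_cast iron = ln(0.217/0.175)/(2πk) = 0.2151/(2π·47.7) = 7.177×10^-4 m·K/W
  R'_vermiculite board = ln(0.322/0.217)/(2πk) = 0.3947/(2π·0.0719) = 0.8736 m·K/W
  R'_mineral wool = ln(0.448/0.322)/(2πk) = 0.3302/(2π·0.0376) = 1.398 m·K/W
  R'_conv,out = 1/(2πr h) = 1/(2π·0.448·18.8) = 0.01890 m·K/W
ΣR = 7.177×10^-4 + 0.8736 + 1.398 + 0.01890 = 2.291 m·K/W
Q' = ΔT/ΣR = (582 K − 299.3 K)/2.291 = 123.4 W/m
From the inner boundary to the vermiculite board/mineral wool interface, ΣR_partial = 0.8743 m·K/W.
T_interface = T_in − Q'·ΣR_partial = 582 K − (123.4)(0.8743) = 474 K

T = 474 K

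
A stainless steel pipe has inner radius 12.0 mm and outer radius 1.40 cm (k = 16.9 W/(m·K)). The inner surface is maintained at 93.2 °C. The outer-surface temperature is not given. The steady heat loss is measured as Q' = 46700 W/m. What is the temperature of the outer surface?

Series resistances:
  R'_stainless steel = ln(0.0140/0.0120)/(2πk) = 0.1542/(2π·16.9) = 0.001452 m·K/W
ΣR = 0.001452 m·K/W
ΔT = Q'·ΣR = 46700 × 0.001452 = 67.81 K
Heat flows outward, so T_out = T_in − ΔT = 93.2 − 67.81 = 25.4 °C

T_out = 25.4 °C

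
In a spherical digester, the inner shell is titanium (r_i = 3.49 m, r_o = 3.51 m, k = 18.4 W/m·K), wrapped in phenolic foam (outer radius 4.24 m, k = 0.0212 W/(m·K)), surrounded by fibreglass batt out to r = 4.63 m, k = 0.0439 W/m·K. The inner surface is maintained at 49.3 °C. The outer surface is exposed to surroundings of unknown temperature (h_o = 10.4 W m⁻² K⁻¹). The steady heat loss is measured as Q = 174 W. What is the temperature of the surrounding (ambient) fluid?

T_out = 10.9 °C

Series resistances:
  R_titanium = (1/3.49 − 1/3.51)/(4πk) = 0.001633/(4π·18.4) = 7.061×10^-6 K/W
  R_phenolic foam = (1/3.51 − 1/4.24)/(4πk) = 0.04905/(4π·0.0212) = 0.1841 K/W
  R_fibreglass batt = (1/4.24 − 1/4.63)/(4πk) = 0.01987/(4π·0.0439) = 0.03601 K/W
  R_conv,out = 1/(4πr²h) = 1/(4π·4.63²·10.4) = 3.569×10^-4 K/W
ΣR = 0.2205 K/W
ΔT = Q·ΣR = 174 × 0.2205 = 38.37 K
Heat flows outward, so T_out = T_in − ΔT = 49.3 − 38.37 = 10.9 °C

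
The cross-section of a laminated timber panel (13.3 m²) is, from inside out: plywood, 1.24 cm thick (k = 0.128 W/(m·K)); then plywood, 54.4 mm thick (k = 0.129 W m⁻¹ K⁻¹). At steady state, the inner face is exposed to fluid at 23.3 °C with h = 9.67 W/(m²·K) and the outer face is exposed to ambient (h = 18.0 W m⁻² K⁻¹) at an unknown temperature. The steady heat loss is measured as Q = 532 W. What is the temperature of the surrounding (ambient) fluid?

Series resistances:
  R_conv,in = 1/(hA) = 1/(9.67·13.3) = 0.007775 K/W
  R_plywood = L/(kA) = 0.0124/(0.128·13.3) = 0.007284 K/W
  R_plywood = L/(kA) = 0.0544/(0.129·13.3) = 0.03171 K/W
  R_conv,out = 1/(hA) = 1/(18.0·13.3) = 0.004177 K/W
ΣR = 0.05094 K/W
ΔT = Q·ΣR = 532 × 0.05094 = 27.10 K
Heat flows outward, so T_out = T_in − ΔT = 23.3 − 27.10 = -3.80 °C

T_out = -3.80 °C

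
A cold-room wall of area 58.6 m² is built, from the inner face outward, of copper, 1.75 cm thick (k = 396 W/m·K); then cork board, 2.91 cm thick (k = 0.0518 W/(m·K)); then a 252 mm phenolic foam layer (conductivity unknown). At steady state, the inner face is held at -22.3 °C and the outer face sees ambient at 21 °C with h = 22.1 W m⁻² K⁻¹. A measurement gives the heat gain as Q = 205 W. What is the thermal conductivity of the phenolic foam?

k = 0.0214 W/m·K

ΣR = ΔT/Q = |-22.3 − 21|/205 = 0.2112 K/W
Known resistances:
  R_copper = L/(kA) = 0.0175/(396·58.6) = 7.541×10^-7 K/W
  R_cork board = L/(kA) = 0.0291/(0.0518·58.6) = 0.009587 K/W
  R_conv,out = 1/(hA) = 1/(22.1·58.6) = 7.722×10^-4 K/W
R_phenolic foam = ΣR − ΣR_known = 0.2112 − 0.01036 = 0.2008 K/W
L/(kA) = 0.2008 ⇒ k = 0.252/(0.2008·58.6) = 0.0214 W/m·K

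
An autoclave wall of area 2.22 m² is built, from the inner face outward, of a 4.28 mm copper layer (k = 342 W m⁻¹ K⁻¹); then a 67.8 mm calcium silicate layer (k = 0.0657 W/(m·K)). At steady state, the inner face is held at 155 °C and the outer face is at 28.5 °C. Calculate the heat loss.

Q = 272 W

Resistance network (inner→outer):
  R_copper = L/(kA) = 0.00428/(342·2.22) = 5.637×10^-6 K/W
  R_calcium silicate = L/(kA) = 0.0678/(0.0657·2.22) = 0.4648 K/W
ΣR = 5.637×10^-6 + 0.4648 = 0.4648 K/W
Q = ΔT/ΣR = (155 °C − 28.5 °C)/0.4648 = 272 W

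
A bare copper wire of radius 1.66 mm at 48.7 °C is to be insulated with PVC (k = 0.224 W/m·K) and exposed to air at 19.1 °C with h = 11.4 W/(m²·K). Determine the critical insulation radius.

r_cr = 1.96 cm

For a cylinder, r_cr = k_ins/h = 0.224/11.4 = 0.0196 m = 1.96 cm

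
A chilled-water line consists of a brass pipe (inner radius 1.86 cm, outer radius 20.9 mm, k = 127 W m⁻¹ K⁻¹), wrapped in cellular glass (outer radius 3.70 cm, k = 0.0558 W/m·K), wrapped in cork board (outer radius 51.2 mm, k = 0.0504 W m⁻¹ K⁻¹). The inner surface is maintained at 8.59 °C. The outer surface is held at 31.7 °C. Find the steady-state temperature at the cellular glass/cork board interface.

T = 22.8 °C

Treat each layer as a resistance in series:
  R'_brass = ln(0.0209/0.0186)/(2πk) = 0.1166/(2π·127) = 1.461×10^-4 m·K/W
  R'_cellular glass = ln(0.0370/0.0209)/(2πk) = 0.5712/(2π·0.0558) = 1.629 m·K/W
  R'_cork board = ln(0.0512/0.0370)/(2πk) = 0.3248/(2π·0.0504) = 1.026 m·K/W
ΣR = 1.461×10^-4 + 1.629 + 1.026 = 2.655 m·K/W
Q' = ΔT/ΣR = (8.59 °C − 31.7 °C)/2.655 = -8.704 W/m
From the inner boundary to the cellular glass/cork board interface, ΣR_partial = 1.629 m·K/W.
T_interface = T_in − Q'·ΣR_partial = 8.59 °C − (-8.704)(1.629) = 22.8 °C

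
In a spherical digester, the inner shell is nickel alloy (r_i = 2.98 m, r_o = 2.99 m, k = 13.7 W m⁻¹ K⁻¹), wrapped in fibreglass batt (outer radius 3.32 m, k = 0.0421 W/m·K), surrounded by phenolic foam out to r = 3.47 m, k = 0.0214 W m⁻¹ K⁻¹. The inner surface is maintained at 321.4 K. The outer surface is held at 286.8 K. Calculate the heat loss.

Q = 311 W

Resistance network (inner→outer):
  R_nickel alloy = (1/2.98 − 1/2.99)/(4πk) = 0.001122/(4π·13.7) = 6.519×10^-6 K/W
  R_fibreglass batt = (1/2.99 − 1/3.32)/(4πk) = 0.03324/(4π·0.0421) = 0.06284 K/W
  R_phenolic foam = (1/3.32 − 1/3.47)/(4πk) = 0.01302/(4π·0.0214) = 0.04842 K/W
ΣR = 6.519×10^-6 + 0.06284 + 0.04842 = 0.1113 K/W
Q = ΔT/ΣR = (321.4 K − 286.8 K)/0.1113 = 311 W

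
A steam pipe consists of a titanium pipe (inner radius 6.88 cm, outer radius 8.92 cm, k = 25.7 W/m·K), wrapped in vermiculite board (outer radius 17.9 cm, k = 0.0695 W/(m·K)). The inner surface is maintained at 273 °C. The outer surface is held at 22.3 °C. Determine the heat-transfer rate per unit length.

Resistance network (inner→outer):
  R'_titanium = ln(0.0892/0.0688)/(2πk) = 0.2597/(2π·25.7) = 0.001608 m·K/W
  R'_vermiculite board = ln(0.179/0.0892)/(2πk) = 0.6965/(2π·0.0695) = 1.595 m·K/W
ΣR = 0.001608 + 1.595 = 1.597 m·K/W
Q' = ΔT/ΣR = (273 °C − 22.3 °C)/1.597 = 157 W/m

Q' = 157 W/m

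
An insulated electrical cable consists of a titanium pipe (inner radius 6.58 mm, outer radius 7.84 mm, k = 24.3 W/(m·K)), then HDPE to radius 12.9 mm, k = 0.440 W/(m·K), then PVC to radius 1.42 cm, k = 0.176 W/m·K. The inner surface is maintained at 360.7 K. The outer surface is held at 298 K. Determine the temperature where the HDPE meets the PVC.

Treat each layer as a resistance in series:
  R'_titanium = ln(0.00784/0.00658)/(2πk) = 0.1752/(2π·24.3) = 0.001148 m·K/W
  R'_HDPE = ln(0.0129/0.00784)/(2πk) = 0.4980/(2π·0.440) = 0.1801 m·K/W
  R'_PVC = ln(0.0142/0.0129)/(2πk) = 0.09601/(2π·0.176) = 0.08683 m·K/W
ΣR = 0.001148 + 0.1801 + 0.08683 = 0.2681 m·K/W
Q' = ΔT/ΣR = (360.7 K − 298 K)/0.2681 = 233.9 W/m
From the inner boundary to the HDPE/PVC interface, ΣR_partial = 0.1812 m·K/W.
T_interface = T_in − Q'·ΣR_partial = 360.7 K − (233.9)(0.1812) = 318.3 K

T = 318.3 K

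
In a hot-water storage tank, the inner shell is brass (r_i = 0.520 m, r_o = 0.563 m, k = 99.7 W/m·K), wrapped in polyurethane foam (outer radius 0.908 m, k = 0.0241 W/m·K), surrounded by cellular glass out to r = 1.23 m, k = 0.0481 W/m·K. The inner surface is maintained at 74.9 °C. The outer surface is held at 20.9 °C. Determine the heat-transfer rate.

Treat each layer as a resistance in series:
  R_brass = (1/0.520 − 1/0.563)/(4πk) = 0.1469/(4π·99.7) = 1.172×10^-4 K/W
  R_polyurethane foam = (1/0.563 − 1/0.908)/(4πk) = 0.6749/(4π·0.0241) = 2.228 K/W
  R_cellular glass = (1/0.908 − 1/1.23)/(4πk) = 0.2883/(4π·0.0481) = 0.4770 K/W
ΣR = 1.172×10^-4 + 2.228 + 0.4770 = 2.705 K/W
Q = ΔT/ΣR = (74.9 °C − 20.9 °C)/2.705 = 20.0 W

Q = 20.0 W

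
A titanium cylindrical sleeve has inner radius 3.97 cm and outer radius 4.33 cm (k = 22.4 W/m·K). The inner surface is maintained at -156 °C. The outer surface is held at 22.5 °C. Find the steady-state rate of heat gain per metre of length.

Q' = 2πk·ΔT/ln(r₂/r₁) = 2π × 22.4 × 178.5 / ln(0.0433/0.0397) = 2.89×10^5 W/m

Q' = 289 kW/m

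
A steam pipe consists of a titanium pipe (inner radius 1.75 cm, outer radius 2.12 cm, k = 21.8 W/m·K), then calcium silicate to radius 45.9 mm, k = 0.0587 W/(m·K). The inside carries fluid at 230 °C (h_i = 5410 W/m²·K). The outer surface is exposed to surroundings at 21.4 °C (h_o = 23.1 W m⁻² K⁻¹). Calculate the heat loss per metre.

Resistance network (inner→outer):
  R'_conv,in = 1/(2πr h) = 1/(2π·0.0175·5410) = 0.001681 m·K/W
  R'_titanium = ln(0.0212/0.0175)/(2πk) = 0.1918/(2π·21.8) = 0.001400 m·K/W
  R'_calcium silicate = ln(0.0459/0.0212)/(2πk) = 0.7725/(2π·0.0587) = 2.094 m·K/W
  R'_conv,out = 1/(2πr h) = 1/(2π·0.0459·23.1) = 0.1501 m·K/W
ΣR = 0.001681 + 0.001400 + 2.094 + 0.1501 = 2.247 m·K/W
Q' = ΔT/ΣR = (230 °C − 21.4 °C)/2.247 = 92.8 W/m

Q' = 92.8 W/m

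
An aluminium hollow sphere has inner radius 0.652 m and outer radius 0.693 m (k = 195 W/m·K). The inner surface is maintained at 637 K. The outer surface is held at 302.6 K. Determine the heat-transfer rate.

Q = 4πk·ΔT/(1/r₁ − 1/r₂) = 4π × 195 × 334.4 / (1/0.652 − 1/0.693) = 9.03×10^6 W

Q = 9030 kW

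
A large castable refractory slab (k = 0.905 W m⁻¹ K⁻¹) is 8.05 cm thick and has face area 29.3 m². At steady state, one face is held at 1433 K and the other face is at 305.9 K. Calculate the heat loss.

Q = kA·ΔT/L = 0.905 × 29.3 × |1433 K − 305.9 K| / 0.0805 = 3.71×10^5 W

Q = 371 kW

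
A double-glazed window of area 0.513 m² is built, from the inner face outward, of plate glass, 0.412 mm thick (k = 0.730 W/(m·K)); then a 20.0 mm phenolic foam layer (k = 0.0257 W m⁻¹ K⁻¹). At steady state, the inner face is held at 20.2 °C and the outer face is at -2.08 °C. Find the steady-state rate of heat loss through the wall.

Resistance network (inner→outer):
  R_plate glass = L/(kA) = 4.12×10^-4/(0.730·0.513) = 0.001100 K/W
  R_phenolic foam = L/(kA) = 0.0200/(0.0257·0.513) = 1.517 K/W
ΣR = 0.001100 + 1.517 = 1.518 K/W
Q = ΔT/ΣR = (20.2 °C − -2.08 °C)/1.518 = 14.7 W

Q = 14.7 W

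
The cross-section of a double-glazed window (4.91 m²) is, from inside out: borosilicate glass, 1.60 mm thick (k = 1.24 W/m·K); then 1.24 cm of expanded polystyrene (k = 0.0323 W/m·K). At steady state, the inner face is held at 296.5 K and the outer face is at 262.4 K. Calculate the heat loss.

Treat each layer as a resistance in series:
  R_borosilicate glass = L/(kA) = 0.00160/(1.24·4.91) = 2.628×10^-4 K/W
  R_expanded polystyrene = L/(kA) = 0.0124/(0.0323·4.91) = 0.07819 K/W
ΣR = 2.628×10^-4 + 0.07819 = 0.07845 K/W
Q = ΔT/ΣR = (296.5 K − 262.4 K)/0.07845 = 435 W

Q = 435 W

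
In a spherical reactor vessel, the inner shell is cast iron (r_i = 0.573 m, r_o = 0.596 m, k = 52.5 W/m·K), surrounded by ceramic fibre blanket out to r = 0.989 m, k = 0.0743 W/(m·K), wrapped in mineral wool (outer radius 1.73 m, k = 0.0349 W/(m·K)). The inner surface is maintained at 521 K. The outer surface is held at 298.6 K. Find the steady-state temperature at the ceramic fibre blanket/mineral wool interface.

T = 428 K

Series thermal resistances, inner to outer:
  R_cast iron = (1/0.573 − 1/0.596)/(4πk) = 0.06735/(4π·52.5) = 1.021×10^-4 K/W
  R_ceramic fibre blanket = (1/0.596 − 1/0.989)/(4πk) = 0.6667/(4π·0.0743) = 0.7141 K/W
  R_mineral wool = (1/0.989 − 1/1.73)/(4πk) = 0.4331/(4π·0.0349) = 0.9875 K/W
ΣR = 1.021×10^-4 + 0.7141 + 0.9875 = 1.702 K/W
Q = ΔT/ΣR = (521 K − 298.6 K)/1.702 = 130.7 W
From the inner boundary to the ceramic fibre blanket/mineral wool interface, ΣR_partial = 0.7142 K/W.
T_interface = T_in − Q·ΣR_partial = 521 K − (130.7)(0.7142) = 428 K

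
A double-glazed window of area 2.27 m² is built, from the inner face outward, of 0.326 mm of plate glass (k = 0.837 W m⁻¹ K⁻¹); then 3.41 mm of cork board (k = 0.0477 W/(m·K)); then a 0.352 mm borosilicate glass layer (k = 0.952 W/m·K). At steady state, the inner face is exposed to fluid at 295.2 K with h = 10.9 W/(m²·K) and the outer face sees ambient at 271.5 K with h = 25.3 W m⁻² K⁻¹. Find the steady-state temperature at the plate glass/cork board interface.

T = 284.5 K

Resistance network (inner→outer):
  R_conv,in = 1/(hA) = 1/(10.9·2.27) = 0.04042 K/W
  R_plate glass = L/(kA) = 3.26×10^-4/(0.837·2.27) = 1.716×10^-4 K/W
  R_cork board = L/(kA) = 0.00341/(0.0477·2.27) = 0.03149 K/W
  R_borosilicate glass = L/(kA) = 3.52×10^-4/(0.952·2.27) = 1.629×10^-4 K/W
  R_conv,out = 1/(hA) = 1/(25.3·2.27) = 0.01741 K/W
ΣR = 0.04042 + 1.716×10^-4 + 0.03149 + 1.629×10^-4 + 0.01741 = 0.08965 K/W
Q = ΔT/ΣR = (295.2 K − 271.5 K)/0.08965 = 264.4 W
From the inner boundary to the plate glass/cork board interface, ΣR_partial = 0.04059 K/W.
T_interface = T_in − Q·ΣR_partial = 295.2 K − (264.4)(0.04059) = 284.5 K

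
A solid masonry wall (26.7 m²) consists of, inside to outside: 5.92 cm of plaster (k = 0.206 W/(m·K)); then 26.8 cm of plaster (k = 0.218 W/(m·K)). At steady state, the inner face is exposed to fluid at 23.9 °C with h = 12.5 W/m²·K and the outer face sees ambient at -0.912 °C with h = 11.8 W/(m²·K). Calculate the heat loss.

Treat each layer as a resistance in series:
  R_conv,in = 1/(hA) = 1/(12.5·26.7) = 0.002996 K/W
  R_plaster = L/(kA) = 0.0592/(0.206·26.7) = 0.01076 K/W
  R_plaster = L/(kA) = 0.268/(0.218·26.7) = 0.04604 K/W
  R_conv,out = 1/(hA) = 1/(11.8·26.7) = 0.003174 K/W
ΣR = 0.002996 + 0.01076 + 0.04604 + 0.003174 = 0.06297 K/W
Q = ΔT/ΣR = (23.9 °C − -0.912 °C)/0.06297 = 394 W

Q = 394 W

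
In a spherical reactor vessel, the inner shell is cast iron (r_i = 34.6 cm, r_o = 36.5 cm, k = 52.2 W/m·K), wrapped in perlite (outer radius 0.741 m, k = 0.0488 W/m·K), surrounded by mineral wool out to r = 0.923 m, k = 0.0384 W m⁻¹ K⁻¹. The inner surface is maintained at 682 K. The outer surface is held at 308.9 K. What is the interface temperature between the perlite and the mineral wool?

Treat each layer as a resistance in series:
  R_cast iron = (1/0.346 − 1/0.365)/(4πk) = 0.1504/(4π·52.2) = 2.294×10^-4 K/W
  R_perlite = (1/0.365 − 1/0.741)/(4πk) = 1.390/(4π·0.0488) = 2.267 K/W
  R_mineral wool = (1/0.741 − 1/0.923)/(4πk) = 0.2661/(4π·0.0384) = 0.5515 K/W
ΣR = 2.294×10^-4 + 2.267 + 0.5515 = 2.819 K/W
Q = ΔT/ΣR = (682 K − 308.9 K)/2.819 = 132.4 W
From the inner boundary to the perlite/mineral wool interface, ΣR_partial = 2.267 K/W.
T_interface = T_in − Q·ΣR_partial = 682 K − (132.4)(2.267) = 382 K

T = 382 K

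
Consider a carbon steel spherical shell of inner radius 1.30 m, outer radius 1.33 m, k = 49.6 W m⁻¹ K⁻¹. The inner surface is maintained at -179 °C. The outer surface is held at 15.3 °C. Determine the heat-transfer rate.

Q = 6.98×10^6 W

Q = 4πk·ΔT/(1/r₁ − 1/r₂) = 4π × 49.6 × 194.3 / (1/1.30 − 1/1.33) = 6.98×10^6 W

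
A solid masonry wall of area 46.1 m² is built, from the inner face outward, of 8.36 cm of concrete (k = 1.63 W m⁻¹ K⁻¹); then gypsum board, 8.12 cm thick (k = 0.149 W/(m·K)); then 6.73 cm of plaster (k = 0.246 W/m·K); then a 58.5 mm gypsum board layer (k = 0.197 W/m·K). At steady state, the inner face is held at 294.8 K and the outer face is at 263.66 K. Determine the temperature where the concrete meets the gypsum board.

Resistance network (inner→outer):
  R_concrete = L/(kA) = 0.0836/(1.63·46.1) = 0.001113 K/W
  R_gypsum board = L/(kA) = 0.0812/(0.149·46.1) = 0.01182 K/W
  R_plaster = L/(kA) = 0.0673/(0.246·46.1) = 0.005934 K/W
  R_gypsum board = L/(kA) = 0.0585/(0.197·46.1) = 0.006442 K/W
ΣR = 0.001113 + 0.01182 + 0.005934 + 0.006442 = 0.02531 K/W
Q = ΔT/ΣR = (294.8 K − 263.66 K)/0.02531 = 1230 W
From the inner boundary to the concrete/gypsum board interface, ΣR_partial = 0.001113 K/W.
T_interface = T_in − Q·ΣR_partial = 294.8 K − (1230)(0.001113) = 293.4 K

T = 293.4 K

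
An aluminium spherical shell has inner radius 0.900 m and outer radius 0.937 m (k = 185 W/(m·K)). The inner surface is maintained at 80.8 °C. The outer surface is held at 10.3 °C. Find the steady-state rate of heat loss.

Q = 3.74×10^6 W

Q = 4πk·ΔT/(1/r₁ − 1/r₂) = 4π × 185 × 70.5 / (1/0.900 − 1/0.937) = 3.74×10^6 W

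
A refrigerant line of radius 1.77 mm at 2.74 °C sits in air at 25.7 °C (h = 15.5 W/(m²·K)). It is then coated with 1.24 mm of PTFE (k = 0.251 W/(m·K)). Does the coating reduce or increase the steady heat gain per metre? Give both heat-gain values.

Critical radius for a cylinder: r_cr = k/h = 0.0162 m = 1.62 cm.
Outer radius after coating: r₂ = 0.00177 + 0.00124 = 0.00301 m.
Since r₁ < r_cr and r₂ ≤ r_cr, the coating moves toward the maximum at r_cr — heat gain rises.
Bare: R = 1/(2πr₁h) = 5.801 m·K/W; Q = 22.96/5.801 = 3.96 W/m.
Coated: R = R_cond + R_conv = 3.748 m·K/W; Q = 22.96/3.748 = 6.13 W/m.

increases: 3.96 → 6.13 W/m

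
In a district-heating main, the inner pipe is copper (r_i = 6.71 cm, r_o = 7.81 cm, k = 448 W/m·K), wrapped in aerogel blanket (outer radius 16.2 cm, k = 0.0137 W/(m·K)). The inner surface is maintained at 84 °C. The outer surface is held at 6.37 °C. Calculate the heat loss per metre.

Resistance network (inner→outer):
  R'_copper = ln(0.0781/0.0671)/(2πk) = 0.1518/(2π·448) = 5.393×10^-5 m·K/W
  R'_aerogel blanket = ln(0.162/0.0781)/(2πk) = 0.7296/(2π·0.0137) = 8.476 m·K/W
ΣR = 5.393×10^-5 + 8.476 = 8.476 m·K/W
Q' = ΔT/ΣR = (84 °C − 6.37 °C)/8.476 = 9.16 W/m

Q' = 9.16 W/m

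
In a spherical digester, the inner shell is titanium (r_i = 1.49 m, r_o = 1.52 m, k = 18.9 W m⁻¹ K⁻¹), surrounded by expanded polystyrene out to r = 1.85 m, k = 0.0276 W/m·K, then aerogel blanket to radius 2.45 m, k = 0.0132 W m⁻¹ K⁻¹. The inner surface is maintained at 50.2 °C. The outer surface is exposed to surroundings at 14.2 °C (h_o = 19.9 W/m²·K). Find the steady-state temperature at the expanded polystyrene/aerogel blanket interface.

Resistance network (inner→outer):
  R_titanium = (1/1.49 − 1/1.52)/(4πk) = 0.01325/(4π·18.9) = 5.577×10^-5 K/W
  R_expanded polystyrene = (1/1.52 − 1/1.85)/(4πk) = 0.1174/(4π·0.0276) = 0.3384 K/W
  R_aerogel blanket = (1/1.85 − 1/2.45)/(4πk) = 0.1324/(4π·0.0132) = 0.7980 K/W
  R_conv,out = 1/(4πr²h) = 1/(4π·2.45²·19.9) = 6.662×10^-4 K/W
ΣR = 5.577×10^-5 + 0.3384 + 0.7980 + 6.662×10^-4 = 1.137 K/W
Q = ΔT/ΣR = (50.2 °C − 14.2 °C)/1.137 = 31.66 W
From the inner boundary to the expanded polystyrene/aerogel blanket interface, ΣR_partial = 0.3385 K/W.
T_interface = T_in − Q·ΣR_partial = 50.2 °C − (31.66)(0.3385) = 39.5 °C

T = 39.5 °C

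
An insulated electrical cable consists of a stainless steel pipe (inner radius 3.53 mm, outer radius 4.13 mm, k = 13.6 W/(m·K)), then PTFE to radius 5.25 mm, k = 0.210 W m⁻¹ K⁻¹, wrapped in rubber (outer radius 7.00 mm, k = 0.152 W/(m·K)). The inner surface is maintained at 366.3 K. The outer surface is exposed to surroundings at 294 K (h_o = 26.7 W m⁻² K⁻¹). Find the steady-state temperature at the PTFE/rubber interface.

Series thermal resistances, inner to outer:
  R'_stainless steel = ln(0.00413/0.00353)/(2πk) = 0.1570/(2π·13.6) = 0.001837 m·K/W
  R'_PTFE = ln(0.00525/0.00413)/(2πk) = 0.2400/(2π·0.210) = 0.1819 m·K/W
  R'_rubber = ln(0.00700/0.00525)/(2πk) = 0.2877/(2π·0.152) = 0.3012 m·K/W
  R'_conv,out = 1/(2πr h) = 1/(2π·0.00700·26.7) = 0.8516 m·K/W
ΣR = 0.001837 + 0.1819 + 0.3012 + 0.8516 = 1.337 m·K/W
Q' = ΔT/ΣR = (366.3 K − 294 K)/1.337 = 54.08 W/m
From the inner boundary to the PTFE/rubber interface, ΣR_partial = 0.1837 m·K/W.
T_interface = T_in − Q'·ΣR_partial = 366.3 K − (54.08)(0.1837) = 356.4 K

T = 356.4 K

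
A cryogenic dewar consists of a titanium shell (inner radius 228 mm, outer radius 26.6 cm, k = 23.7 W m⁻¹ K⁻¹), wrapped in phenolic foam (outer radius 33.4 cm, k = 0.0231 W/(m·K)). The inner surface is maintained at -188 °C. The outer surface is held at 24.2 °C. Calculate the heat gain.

Series thermal resistances, inner to outer:
  R_titanium = (1/0.228 − 1/0.266)/(4πk) = 0.6266/(4π·23.7) = 0.002104 K/W
  R_phenolic foam = (1/0.266 − 1/0.334)/(4πk) = 0.7654/(4π·0.0231) = 2.637 K/W
ΣR = 0.002104 + 2.637 = 2.639 K/W
Q = ΔT/ΣR = (-188 °C − 24.2 °C)/2.639 = -80.4 W
(Negative Q ⇒ heat flows inward; heat gain = 80.4 W.)

Q = 80.4 W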